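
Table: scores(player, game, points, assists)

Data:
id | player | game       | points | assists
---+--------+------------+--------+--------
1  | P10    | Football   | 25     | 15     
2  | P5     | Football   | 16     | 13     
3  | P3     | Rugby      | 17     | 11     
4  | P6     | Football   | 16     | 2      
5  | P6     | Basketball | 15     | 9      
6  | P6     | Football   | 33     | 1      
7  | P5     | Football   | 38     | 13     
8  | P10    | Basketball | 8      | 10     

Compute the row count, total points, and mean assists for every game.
SELECT game,
       COUNT(*) as cnt,
       SUM(points) as total_points,
       AVG(assists) as avg_assists
FROM scores
GROUP BY game

Result:
  Basketball: 2 records, 23 total points, 9.50 avg assists
  Football: 5 records, 128 total points, 8.80 avg assists
  Rugby: 1 records, 17 total points, 11.00 avg assists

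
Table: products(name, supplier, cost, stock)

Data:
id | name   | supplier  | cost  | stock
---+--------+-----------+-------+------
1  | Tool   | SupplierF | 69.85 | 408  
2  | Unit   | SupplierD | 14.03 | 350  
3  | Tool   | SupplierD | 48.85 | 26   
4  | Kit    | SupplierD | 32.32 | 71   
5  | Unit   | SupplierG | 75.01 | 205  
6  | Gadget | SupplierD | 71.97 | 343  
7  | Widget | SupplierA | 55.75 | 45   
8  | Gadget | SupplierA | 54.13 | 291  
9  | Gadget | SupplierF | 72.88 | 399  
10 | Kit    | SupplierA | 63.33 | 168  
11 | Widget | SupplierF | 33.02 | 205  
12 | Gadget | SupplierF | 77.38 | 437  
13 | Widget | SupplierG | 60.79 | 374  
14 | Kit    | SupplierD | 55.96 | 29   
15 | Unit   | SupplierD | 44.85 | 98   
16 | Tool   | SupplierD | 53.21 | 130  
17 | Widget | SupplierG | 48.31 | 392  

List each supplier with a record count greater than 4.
SELECT supplier, COUNT(*) as cnt
FROM products
GROUP BY supplier
HAVING COUNT(*) > 4

Result:
  SupplierD: 7

Note: HAVING filters groups after aggregation, WHERE filters rows before.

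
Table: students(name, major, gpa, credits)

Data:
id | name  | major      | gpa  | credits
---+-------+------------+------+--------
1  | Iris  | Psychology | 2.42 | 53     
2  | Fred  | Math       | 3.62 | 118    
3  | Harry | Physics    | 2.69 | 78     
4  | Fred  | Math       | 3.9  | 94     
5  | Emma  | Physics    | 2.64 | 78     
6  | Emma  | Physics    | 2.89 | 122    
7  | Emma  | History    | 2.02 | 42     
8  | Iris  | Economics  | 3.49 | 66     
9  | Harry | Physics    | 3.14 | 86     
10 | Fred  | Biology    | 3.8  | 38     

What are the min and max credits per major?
SELECT major, MIN(credits), MAX(credits)
FROM students
GROUP BY major

Result:
  Biology: min=38, max=38
  Economics: min=66, max=66
  History: min=42, max=42
  Math: min=94, max=118
  Physics: min=78, max=122
  Psychology: min=53, max=53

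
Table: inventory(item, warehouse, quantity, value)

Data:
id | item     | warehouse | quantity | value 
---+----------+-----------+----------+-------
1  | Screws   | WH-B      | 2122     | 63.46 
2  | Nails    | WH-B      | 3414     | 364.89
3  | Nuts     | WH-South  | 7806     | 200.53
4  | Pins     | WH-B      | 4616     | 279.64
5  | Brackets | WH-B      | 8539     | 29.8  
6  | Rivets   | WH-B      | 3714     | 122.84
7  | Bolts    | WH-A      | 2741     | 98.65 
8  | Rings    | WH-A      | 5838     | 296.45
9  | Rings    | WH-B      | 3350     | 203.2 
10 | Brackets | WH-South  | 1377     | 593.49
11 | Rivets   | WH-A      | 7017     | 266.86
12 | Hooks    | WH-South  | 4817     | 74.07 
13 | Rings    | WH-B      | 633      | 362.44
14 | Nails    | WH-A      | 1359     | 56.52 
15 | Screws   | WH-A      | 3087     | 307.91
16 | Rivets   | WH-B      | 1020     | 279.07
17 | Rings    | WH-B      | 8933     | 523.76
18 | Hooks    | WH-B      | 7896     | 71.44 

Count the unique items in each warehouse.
SELECT warehouse, COUNT(DISTINCT item)
FROM inventory
GROUP BY warehouse

Result:
  WH-A: 5 distinct
  WH-B: 7 distinct
  WH-South: 3 distinct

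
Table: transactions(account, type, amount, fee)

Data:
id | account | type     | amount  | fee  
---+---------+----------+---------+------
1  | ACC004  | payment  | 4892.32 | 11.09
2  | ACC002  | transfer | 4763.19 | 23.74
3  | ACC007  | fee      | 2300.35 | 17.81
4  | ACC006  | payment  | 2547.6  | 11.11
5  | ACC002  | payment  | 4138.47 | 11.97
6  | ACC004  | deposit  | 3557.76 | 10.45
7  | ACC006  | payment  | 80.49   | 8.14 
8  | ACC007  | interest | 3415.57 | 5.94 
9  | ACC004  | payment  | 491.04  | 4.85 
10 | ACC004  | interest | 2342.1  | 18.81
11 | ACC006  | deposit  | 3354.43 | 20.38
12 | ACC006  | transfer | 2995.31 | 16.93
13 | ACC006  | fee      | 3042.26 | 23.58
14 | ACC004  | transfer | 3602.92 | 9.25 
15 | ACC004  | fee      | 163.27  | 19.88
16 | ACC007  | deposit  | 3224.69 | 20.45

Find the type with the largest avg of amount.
SELECT type, AVG(amount) as val
FROM transactions
GROUP BY type
ORDER BY val DESC
LIMIT 1

Result: transfer with avg(amount) = 3787.14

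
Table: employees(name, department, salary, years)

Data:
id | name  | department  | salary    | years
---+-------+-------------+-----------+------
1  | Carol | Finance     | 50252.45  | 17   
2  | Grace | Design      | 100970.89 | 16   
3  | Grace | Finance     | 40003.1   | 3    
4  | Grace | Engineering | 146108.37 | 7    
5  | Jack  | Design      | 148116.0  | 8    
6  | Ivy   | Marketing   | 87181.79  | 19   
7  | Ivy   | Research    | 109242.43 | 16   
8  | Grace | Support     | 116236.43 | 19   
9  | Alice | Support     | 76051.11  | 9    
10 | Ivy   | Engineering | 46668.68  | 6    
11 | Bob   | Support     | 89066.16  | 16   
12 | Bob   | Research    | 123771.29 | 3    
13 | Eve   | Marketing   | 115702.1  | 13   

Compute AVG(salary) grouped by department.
SELECT department, AVG(salary) as result
FROM employees
GROUP BY department

Result:
  Design: 124543.45
  Engineering: 96388.53
  Finance: 45127.78
  Marketing: 101441.95
  Research: 116506.86
  Support: 93784.57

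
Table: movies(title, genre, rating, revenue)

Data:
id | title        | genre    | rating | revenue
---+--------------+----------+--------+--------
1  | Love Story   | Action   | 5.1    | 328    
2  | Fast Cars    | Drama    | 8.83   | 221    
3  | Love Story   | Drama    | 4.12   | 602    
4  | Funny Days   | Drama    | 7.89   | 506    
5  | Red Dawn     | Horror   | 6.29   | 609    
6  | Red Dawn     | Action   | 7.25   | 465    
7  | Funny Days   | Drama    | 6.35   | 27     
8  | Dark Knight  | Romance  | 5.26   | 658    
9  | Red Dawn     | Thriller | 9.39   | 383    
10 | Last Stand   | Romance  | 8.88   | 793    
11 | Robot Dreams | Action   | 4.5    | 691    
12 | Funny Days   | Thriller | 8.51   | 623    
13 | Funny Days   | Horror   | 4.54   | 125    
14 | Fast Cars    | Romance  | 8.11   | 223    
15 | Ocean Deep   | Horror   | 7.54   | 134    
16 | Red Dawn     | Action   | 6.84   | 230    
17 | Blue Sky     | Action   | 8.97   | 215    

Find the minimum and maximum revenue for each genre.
SELECT genre, MIN(revenue), MAX(revenue)
FROM movies
GROUP BY genre

Result:
  Action: min=215, max=691
  Drama: min=27, max=602
  Horror: min=125, max=609
  Romance: min=223, max=793
  Thriller: min=383, max=623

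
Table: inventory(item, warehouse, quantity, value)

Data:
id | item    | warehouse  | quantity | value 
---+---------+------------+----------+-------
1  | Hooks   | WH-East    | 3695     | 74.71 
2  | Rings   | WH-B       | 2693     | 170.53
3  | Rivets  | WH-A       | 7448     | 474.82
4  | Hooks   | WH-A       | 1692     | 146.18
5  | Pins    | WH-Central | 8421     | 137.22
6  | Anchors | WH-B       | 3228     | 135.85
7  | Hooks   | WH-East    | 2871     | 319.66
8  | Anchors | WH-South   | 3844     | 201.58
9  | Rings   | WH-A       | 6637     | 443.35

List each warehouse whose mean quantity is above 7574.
SELECT warehouse, AVG(quantity)
FROM inventory
GROUP BY warehouse
HAVING AVG(quantity) > 7574

Result:
  WH-Central: avg=8421.00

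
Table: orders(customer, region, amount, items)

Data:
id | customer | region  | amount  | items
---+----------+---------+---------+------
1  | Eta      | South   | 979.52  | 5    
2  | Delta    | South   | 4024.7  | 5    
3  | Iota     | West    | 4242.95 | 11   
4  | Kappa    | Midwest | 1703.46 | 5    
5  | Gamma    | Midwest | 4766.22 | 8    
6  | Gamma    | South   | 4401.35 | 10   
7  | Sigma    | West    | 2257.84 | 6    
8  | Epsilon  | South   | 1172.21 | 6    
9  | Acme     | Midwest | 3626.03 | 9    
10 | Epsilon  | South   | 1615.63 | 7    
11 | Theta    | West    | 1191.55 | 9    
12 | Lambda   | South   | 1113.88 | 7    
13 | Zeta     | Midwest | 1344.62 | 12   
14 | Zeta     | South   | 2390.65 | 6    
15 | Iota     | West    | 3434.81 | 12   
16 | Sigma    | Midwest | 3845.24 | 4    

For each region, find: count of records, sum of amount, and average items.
SELECT region,
       COUNT(*) as cnt,
       SUM(amount) as total_amount,
       AVG(items) as avg_items
FROM orders
GROUP BY region

Result:
  Midwest: 5 records, 15285.57 total amount, 7.60 avg items
  South: 7 records, 15697.94 total amount, 6.57 avg items
  West: 4 records, 11127.15 total amount, 9.50 avg items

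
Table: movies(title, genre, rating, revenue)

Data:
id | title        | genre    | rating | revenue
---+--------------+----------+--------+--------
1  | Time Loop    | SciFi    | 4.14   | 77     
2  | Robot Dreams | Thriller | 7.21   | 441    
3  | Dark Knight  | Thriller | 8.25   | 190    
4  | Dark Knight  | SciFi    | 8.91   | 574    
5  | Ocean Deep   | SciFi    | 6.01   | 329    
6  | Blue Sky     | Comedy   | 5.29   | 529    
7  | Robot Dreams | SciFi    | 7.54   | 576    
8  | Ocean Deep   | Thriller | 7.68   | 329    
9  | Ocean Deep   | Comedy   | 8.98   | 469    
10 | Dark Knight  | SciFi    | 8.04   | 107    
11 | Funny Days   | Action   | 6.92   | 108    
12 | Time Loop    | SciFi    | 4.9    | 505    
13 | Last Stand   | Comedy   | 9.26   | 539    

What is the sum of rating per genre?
SELECT genre, SUM(rating) as result
FROM movies
GROUP BY genre

Result:
  Action: 6.92
  Comedy: 23.53
  SciFi: 39.54
  Thriller: 23.14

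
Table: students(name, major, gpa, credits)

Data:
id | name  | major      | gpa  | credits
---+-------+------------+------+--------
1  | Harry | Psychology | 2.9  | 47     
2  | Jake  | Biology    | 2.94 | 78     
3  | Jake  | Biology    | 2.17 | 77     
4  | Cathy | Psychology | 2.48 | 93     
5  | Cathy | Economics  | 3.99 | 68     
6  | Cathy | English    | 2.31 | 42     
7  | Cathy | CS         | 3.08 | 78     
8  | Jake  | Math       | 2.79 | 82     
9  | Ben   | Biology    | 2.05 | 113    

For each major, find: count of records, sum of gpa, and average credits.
SELECT major,
       COUNT(*) as cnt,
       SUM(gpa) as total_gpa,
       AVG(credits) as avg_credits
FROM students
GROUP BY major

Result:
  Biology: 3 records, 7.16 total gpa, 89.33 avg credits
  CS: 1 records, 3.08 total gpa, 78.00 avg credits
  Economics: 1 records, 3.99 total gpa, 68.00 avg credits
  English: 1 records, 2.31 total gpa, 42.00 avg credits
  Math: 1 records, 2.79 total gpa, 82.00 avg credits
  Psychology: 2 records, 5.38 total gpa, 70.00 avg credits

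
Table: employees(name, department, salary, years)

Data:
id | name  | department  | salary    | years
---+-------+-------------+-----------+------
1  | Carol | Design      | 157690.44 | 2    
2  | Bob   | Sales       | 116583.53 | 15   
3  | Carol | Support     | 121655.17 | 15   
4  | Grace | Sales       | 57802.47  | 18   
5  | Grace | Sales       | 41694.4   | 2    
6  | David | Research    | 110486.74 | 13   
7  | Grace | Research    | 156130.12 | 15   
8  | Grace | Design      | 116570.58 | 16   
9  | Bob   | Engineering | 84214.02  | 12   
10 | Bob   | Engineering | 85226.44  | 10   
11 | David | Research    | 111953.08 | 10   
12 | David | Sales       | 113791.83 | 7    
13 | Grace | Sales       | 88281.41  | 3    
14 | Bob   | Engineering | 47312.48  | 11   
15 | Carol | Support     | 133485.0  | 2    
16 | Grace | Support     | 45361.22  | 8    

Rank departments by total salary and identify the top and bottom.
SELECT department, SUM(salary)
FROM employees
GROUP BY department
ORDER BY SUM(salary)

All groups:
  Engineering: 216752.94
  Design: 274261.02
  Support: 300501.39
  Research: 378569.94
  Sales: 418153.64

Highest: Sales (418153.64)
Lowest: Engineering (216752.94)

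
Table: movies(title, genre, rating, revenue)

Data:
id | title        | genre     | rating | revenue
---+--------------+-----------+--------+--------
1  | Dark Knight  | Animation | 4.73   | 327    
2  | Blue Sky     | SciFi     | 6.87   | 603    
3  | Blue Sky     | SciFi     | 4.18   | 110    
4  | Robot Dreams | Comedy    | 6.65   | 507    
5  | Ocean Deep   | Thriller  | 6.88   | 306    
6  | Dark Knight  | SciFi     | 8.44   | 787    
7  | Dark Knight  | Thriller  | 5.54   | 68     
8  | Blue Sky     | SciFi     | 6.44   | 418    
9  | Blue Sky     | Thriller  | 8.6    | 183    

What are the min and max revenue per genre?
SELECT genre, MIN(revenue), MAX(revenue)
FROM movies
GROUP BY genre

Result:
  Animation: min=327, max=327
  Comedy: min=507, max=507
  SciFi: min=110, max=787
  Thriller: min=68, max=306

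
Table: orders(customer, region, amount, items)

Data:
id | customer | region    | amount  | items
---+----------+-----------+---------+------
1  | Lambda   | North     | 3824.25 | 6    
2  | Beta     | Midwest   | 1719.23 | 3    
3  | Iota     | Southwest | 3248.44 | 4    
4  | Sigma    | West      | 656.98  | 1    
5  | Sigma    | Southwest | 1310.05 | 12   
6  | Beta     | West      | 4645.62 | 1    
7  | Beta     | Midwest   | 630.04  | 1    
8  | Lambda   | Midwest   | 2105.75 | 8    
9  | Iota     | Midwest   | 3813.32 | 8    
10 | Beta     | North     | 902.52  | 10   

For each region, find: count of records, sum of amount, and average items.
SELECT region,
       COUNT(*) as cnt,
       SUM(amount) as total_amount,
       AVG(items) as avg_items
FROM orders
GROUP BY region

Result:
  Midwest: 4 records, 8268.34 total amount, 5.00 avg items
  North: 2 records, 4726.77 total amount, 8.00 avg items
  Southwest: 2 records, 4558.49 total amount, 8.00 avg items
  West: 2 records, 5302.60 total amount, 1.00 avg items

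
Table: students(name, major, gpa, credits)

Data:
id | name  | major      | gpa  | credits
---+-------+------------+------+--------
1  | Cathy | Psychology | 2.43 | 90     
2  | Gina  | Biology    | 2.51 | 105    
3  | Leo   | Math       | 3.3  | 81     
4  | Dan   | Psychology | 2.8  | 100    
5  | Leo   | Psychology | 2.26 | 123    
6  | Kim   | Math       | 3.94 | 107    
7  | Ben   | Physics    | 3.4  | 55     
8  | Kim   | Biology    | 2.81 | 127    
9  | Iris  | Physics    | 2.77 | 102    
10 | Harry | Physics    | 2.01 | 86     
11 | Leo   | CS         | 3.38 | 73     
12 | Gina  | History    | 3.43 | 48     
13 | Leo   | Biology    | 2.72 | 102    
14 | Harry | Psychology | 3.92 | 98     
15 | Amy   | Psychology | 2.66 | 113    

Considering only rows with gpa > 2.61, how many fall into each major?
SELECT major, COUNT(*)
FROM students
WHERE gpa > 2.61
GROUP BY major

Note: WHERE filters rows before grouping.

Result:
  Biology: 2
  CS: 1
  History: 1
  Math: 2
  Physics: 2
  Psychology: 3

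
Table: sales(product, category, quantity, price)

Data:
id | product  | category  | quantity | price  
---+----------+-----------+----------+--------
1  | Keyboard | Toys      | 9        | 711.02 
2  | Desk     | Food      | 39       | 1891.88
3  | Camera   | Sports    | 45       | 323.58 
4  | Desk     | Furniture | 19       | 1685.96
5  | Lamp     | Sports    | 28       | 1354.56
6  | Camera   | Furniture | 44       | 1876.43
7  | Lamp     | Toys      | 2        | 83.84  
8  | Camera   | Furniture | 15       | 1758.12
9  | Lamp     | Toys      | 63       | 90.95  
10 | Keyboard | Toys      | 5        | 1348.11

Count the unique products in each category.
SELECT category, COUNT(DISTINCT product)
FROM sales
GROUP BY category

Result:
  Food: 1 distinct
  Furniture: 2 distinct
  Sports: 2 distinct
  Toys: 2 distinct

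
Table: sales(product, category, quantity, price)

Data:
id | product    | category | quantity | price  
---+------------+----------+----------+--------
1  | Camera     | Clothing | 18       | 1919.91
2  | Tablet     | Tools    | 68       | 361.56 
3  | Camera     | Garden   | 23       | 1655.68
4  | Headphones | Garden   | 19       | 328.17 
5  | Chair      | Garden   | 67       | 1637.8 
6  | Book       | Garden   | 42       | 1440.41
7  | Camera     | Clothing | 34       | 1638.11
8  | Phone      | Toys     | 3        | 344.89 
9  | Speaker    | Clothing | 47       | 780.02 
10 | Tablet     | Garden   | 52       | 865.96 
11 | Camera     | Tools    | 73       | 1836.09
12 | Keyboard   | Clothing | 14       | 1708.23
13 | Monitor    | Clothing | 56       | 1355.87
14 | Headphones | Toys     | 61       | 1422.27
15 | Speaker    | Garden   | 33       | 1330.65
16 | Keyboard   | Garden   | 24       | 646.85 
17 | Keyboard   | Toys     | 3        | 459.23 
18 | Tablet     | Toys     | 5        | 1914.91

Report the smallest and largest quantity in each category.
SELECT category, MIN(quantity), MAX(quantity)
FROM sales
GROUP BY category

Result:
  Clothing: min=14, max=56
  Garden: min=19, max=67
  Tools: min=68, max=73
  Toys: min=3, max=61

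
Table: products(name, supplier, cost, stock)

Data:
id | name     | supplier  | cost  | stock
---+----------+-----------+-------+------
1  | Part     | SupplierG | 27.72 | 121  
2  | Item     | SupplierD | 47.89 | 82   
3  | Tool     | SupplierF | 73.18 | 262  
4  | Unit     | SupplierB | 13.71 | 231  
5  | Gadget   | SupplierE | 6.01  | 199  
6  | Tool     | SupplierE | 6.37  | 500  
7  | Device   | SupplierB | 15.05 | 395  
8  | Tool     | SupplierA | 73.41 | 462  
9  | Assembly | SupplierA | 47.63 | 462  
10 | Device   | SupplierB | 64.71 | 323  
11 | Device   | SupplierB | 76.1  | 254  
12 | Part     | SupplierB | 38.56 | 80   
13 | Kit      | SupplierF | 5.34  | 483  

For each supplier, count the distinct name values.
SELECT supplier, COUNT(DISTINCT name)
FROM products
GROUP BY supplier

Result:
  SupplierA: 2 distinct
  SupplierB: 3 distinct
  SupplierD: 1 distinct
  SupplierE: 2 distinct
  SupplierF: 2 distinct
  SupplierG: 1 distinct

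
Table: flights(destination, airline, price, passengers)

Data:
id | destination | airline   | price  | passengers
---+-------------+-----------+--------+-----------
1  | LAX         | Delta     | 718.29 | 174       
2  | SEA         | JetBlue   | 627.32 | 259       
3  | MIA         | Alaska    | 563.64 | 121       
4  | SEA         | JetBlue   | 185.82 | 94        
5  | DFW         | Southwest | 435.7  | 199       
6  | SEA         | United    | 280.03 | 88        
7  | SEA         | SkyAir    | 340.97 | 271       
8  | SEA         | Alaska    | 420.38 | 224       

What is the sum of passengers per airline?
SELECT airline, SUM(passengers) as result
FROM flights
GROUP BY airline

Result:
  Alaska: 345
  Delta: 174
  JetBlue: 353
  SkyAir: 271
  Southwest: 199
  United: 88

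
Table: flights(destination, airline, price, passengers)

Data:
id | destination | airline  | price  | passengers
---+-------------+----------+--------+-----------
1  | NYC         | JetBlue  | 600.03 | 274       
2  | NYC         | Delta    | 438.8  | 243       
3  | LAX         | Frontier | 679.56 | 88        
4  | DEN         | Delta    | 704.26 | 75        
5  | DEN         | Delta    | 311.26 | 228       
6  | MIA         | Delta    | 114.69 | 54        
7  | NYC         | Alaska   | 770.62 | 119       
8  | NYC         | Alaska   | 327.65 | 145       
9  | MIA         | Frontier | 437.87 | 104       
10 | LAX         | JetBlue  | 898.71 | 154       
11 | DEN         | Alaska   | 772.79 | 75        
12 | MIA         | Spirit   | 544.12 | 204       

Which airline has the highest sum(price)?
SELECT airline, SUM(price) as val
FROM flights
GROUP BY airline
ORDER BY val DESC
LIMIT 1

Result: Alaska with sum(price) = 1871.06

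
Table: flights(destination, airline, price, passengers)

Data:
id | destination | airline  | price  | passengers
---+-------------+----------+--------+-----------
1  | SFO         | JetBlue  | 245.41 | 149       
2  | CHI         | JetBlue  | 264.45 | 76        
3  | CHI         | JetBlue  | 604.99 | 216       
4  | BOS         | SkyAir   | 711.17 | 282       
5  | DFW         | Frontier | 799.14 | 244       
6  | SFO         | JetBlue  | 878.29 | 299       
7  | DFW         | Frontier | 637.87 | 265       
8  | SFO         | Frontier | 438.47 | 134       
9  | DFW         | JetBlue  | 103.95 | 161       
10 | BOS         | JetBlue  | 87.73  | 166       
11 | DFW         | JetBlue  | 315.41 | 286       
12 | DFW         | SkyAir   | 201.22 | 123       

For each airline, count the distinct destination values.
SELECT airline, COUNT(DISTINCT destination)
FROM flights
GROUP BY airline

Result:
  Frontier: 2 distinct
  JetBlue: 4 distinct
  SkyAir: 2 distinct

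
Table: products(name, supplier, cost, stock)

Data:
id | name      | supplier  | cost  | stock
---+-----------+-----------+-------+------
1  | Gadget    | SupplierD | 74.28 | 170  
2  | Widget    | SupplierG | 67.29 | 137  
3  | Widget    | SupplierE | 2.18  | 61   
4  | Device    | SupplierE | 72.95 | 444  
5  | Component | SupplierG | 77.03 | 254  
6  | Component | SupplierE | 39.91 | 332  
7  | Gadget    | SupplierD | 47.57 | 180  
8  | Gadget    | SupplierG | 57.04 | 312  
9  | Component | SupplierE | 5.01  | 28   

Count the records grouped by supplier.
SELECT supplier, COUNT(*) as count
FROM products
GROUP BY supplier

Result:
  SupplierD: 2
  SupplierE: 4
  SupplierG: 3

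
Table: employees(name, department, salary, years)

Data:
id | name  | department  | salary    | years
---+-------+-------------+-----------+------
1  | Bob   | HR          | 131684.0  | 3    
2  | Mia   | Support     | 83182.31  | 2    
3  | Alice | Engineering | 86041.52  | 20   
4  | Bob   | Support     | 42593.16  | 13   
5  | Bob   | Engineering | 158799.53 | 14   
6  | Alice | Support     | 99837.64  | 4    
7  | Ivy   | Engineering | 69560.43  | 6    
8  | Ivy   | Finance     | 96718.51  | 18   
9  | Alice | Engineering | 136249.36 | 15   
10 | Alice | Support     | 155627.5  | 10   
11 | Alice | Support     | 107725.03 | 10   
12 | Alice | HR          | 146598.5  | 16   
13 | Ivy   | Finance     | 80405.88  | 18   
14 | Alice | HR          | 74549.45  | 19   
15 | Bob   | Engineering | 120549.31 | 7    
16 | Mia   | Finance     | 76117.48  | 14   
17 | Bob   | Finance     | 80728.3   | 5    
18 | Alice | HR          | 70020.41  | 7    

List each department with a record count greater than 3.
SELECT department, COUNT(*) as cnt
FROM employees
GROUP BY department
HAVING COUNT(*) > 3

Result:
  Engineering: 5
  Finance: 4
  HR: 4
  Support: 5

Note: HAVING filters groups after aggregation, WHERE filters rows before.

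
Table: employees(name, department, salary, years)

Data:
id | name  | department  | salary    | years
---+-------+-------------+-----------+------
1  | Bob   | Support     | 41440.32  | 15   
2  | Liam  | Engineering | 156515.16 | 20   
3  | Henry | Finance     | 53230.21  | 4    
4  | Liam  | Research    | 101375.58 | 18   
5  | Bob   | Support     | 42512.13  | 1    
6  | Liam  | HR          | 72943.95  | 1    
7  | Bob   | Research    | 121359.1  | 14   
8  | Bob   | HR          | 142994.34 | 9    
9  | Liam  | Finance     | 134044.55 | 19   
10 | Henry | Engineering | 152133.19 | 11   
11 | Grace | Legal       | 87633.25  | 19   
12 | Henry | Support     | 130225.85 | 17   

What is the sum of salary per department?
SELECT department, SUM(salary) as result
FROM employees
GROUP BY department

Result:
  Engineering: 308648.35
  Finance: 187274.76
  HR: 215938.29
  Legal: 87633.25
  Research: 222734.68
  Support: 214178.30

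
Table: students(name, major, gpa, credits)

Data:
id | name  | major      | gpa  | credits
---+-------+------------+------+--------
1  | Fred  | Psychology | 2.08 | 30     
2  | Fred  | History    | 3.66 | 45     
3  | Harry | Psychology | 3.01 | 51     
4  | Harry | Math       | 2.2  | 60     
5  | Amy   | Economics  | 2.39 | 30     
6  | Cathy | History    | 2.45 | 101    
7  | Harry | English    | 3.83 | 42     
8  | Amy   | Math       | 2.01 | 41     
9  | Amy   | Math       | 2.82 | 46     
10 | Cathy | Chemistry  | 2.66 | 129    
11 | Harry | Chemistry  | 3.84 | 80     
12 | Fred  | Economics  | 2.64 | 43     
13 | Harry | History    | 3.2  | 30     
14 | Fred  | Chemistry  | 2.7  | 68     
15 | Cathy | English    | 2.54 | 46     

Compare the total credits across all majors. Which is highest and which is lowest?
SELECT major, SUM(credits)
FROM students
GROUP BY major
ORDER BY SUM(credits)

All groups:
  Economics: 73
  Psychology: 81
  English: 88
  Math: 147
  History: 176
  Chemistry: 277

Highest: Chemistry (277)
Lowest: Economics (73)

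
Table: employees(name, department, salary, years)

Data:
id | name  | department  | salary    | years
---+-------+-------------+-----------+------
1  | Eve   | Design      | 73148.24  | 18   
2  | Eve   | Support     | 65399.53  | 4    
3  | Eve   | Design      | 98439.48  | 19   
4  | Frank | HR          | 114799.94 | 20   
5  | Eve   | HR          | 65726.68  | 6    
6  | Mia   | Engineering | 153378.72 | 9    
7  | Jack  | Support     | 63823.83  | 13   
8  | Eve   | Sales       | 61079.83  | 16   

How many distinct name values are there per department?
SELECT department, COUNT(DISTINCT name)
FROM employees
GROUP BY department

Result:
  Design: 1 distinct
  Engineering: 1 distinct
  HR: 2 distinct
  Sales: 1 distinct
  Support: 2 distinct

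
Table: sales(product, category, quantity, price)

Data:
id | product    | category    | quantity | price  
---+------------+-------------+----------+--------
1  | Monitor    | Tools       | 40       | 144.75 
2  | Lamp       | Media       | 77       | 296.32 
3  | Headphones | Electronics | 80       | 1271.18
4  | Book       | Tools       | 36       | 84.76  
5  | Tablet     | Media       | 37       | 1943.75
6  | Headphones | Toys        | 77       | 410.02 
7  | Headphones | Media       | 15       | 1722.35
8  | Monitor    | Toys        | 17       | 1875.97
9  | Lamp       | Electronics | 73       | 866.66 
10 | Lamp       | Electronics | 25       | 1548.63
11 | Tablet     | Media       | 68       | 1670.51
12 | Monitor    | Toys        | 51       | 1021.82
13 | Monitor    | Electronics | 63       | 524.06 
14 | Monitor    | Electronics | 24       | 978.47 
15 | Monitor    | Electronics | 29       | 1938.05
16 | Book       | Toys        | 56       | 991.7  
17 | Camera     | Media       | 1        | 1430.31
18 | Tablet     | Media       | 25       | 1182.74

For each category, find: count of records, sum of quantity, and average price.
SELECT category,
       COUNT(*) as cnt,
       SUM(quantity) as total_quantity,
       AVG(price) as avg_price
FROM sales
GROUP BY category

Result:
  Electronics: 6 records, 294 total quantity, 1187.84 avg price
  Media: 6 records, 223 total quantity, 1374.33 avg price
  Tools: 2 records, 76 total quantity, 114.76 avg price
  Toys: 4 records, 201 total quantity, 1074.88 avg price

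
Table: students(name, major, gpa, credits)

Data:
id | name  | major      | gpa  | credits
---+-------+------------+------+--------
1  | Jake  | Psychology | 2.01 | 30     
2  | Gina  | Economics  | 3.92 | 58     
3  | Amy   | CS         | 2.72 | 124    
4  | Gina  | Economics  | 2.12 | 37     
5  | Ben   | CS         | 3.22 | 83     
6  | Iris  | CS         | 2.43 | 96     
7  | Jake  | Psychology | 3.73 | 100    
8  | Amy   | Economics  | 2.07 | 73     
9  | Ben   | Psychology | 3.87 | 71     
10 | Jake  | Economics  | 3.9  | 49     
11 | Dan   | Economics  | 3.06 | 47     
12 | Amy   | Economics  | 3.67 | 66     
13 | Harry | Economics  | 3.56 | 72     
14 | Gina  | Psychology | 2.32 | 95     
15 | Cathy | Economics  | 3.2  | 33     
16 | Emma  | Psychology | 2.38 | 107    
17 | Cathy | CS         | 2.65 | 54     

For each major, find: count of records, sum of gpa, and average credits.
SELECT major,
       COUNT(*) as cnt,
       SUM(gpa) as total_gpa,
       AVG(credits) as avg_credits
FROM students
GROUP BY major

Result:
  CS: 4 records, 11.02 total gpa, 89.25 avg credits
  Economics: 8 records, 25.50 total gpa, 54.38 avg credits
  Psychology: 5 records, 14.31 total gpa, 80.60 avg credits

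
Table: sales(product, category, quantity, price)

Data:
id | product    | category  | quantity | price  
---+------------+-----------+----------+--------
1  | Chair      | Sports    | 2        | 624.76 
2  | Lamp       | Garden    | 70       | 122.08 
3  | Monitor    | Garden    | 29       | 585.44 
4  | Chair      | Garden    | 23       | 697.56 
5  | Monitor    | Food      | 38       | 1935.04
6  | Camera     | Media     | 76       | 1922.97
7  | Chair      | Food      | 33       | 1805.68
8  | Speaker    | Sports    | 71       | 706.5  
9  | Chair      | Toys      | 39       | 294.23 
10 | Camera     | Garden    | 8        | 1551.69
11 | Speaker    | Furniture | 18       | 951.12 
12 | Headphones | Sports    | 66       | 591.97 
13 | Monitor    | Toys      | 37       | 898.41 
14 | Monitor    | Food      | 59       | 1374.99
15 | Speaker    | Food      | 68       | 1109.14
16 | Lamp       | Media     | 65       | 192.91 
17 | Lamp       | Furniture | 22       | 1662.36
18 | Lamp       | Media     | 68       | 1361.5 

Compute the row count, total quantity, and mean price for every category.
SELECT category,
       COUNT(*) as cnt,
       SUM(quantity) as total_quantity,
       AVG(price) as avg_price
FROM sales
GROUP BY category

Result:
  Food: 4 records, 198 total quantity, 1556.21 avg price
  Furniture: 2 records, 40 total quantity, 1306.74 avg price
  Garden: 4 records, 130 total quantity, 739.19 avg price
  Media: 3 records, 209 total quantity, 1159.13 avg price
  Sports: 3 records, 139 total quantity, 641.08 avg price
  Toys: 2 records, 76 total quantity, 596.32 avg price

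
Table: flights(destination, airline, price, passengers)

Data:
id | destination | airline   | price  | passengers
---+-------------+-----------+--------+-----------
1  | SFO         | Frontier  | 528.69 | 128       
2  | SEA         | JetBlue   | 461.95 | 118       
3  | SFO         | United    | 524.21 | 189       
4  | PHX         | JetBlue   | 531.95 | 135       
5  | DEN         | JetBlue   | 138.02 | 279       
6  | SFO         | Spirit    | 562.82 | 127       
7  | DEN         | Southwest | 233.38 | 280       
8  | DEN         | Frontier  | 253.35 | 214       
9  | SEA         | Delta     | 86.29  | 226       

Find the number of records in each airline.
SELECT airline, COUNT(*) as count
FROM flights
GROUP BY airline

Result:
  Delta: 1
  Frontier: 2
  JetBlue: 3
  Southwest: 1
  Spirit: 1
  United: 1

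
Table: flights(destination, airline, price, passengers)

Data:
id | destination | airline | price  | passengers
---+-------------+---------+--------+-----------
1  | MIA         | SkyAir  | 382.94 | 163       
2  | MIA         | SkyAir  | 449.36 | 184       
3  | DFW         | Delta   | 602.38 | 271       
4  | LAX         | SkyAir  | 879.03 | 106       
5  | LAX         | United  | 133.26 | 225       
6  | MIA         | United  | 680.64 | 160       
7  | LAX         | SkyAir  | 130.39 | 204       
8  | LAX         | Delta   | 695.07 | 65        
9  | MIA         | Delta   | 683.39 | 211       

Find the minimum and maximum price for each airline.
SELECT airline, MIN(price), MAX(price)
FROM flights
GROUP BY airline

Result:
  Delta: min=602.38, max=695.07
  SkyAir: min=130.39, max=879.03
  United: min=133.26, max=680.64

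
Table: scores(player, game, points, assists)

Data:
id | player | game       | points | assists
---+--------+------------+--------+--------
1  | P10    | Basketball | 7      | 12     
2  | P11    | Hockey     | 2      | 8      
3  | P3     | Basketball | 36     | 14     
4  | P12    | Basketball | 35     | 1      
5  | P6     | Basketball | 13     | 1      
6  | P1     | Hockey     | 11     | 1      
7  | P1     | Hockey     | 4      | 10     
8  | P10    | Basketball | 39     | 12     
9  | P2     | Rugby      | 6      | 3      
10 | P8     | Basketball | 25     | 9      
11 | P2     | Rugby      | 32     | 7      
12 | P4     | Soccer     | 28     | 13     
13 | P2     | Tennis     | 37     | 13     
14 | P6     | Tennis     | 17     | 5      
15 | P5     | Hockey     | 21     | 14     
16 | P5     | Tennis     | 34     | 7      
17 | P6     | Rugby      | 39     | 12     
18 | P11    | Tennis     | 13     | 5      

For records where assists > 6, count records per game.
SELECT game, COUNT(*)
FROM scores
WHERE assists > 6
GROUP BY game

Note: WHERE filters rows before grouping.

Result:
  Basketball: 4
  Hockey: 3
  Rugby: 2
  Soccer: 1
  Tennis: 2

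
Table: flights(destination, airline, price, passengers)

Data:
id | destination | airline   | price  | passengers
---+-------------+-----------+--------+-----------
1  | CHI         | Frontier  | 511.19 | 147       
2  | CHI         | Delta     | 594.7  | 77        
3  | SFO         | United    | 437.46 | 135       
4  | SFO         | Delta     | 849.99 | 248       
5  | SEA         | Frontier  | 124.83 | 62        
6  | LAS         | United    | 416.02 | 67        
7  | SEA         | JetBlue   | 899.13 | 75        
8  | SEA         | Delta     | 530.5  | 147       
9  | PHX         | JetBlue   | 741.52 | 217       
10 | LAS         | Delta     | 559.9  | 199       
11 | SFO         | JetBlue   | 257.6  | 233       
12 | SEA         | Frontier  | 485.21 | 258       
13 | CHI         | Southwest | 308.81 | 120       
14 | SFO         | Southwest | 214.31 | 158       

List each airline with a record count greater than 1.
SELECT airline, COUNT(*) as cnt
FROM flights
GROUP BY airline
HAVING COUNT(*) > 1

Result:
  Delta: 4
  Frontier: 3
  JetBlue: 3
  Southwest: 2
  United: 2

Note: HAVING filters groups after aggregation, WHERE filters rows before.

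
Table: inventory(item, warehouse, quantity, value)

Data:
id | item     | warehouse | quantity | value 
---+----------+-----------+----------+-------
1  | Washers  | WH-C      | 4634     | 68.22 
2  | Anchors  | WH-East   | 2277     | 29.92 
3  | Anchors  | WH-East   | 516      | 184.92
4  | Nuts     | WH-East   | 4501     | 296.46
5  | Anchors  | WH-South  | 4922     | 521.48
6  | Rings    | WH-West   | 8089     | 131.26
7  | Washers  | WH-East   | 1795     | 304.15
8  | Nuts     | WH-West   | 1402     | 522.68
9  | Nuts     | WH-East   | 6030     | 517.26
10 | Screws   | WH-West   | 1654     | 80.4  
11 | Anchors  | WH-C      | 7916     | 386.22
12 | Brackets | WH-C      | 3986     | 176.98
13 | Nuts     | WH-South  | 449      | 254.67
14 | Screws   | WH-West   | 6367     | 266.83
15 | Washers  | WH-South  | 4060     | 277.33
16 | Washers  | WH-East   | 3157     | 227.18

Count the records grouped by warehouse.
SELECT warehouse, COUNT(*) as count
FROM inventory
GROUP BY warehouse

Result:
  WH-C: 3
  WH-East: 6
  WH-South: 3
  WH-West: 4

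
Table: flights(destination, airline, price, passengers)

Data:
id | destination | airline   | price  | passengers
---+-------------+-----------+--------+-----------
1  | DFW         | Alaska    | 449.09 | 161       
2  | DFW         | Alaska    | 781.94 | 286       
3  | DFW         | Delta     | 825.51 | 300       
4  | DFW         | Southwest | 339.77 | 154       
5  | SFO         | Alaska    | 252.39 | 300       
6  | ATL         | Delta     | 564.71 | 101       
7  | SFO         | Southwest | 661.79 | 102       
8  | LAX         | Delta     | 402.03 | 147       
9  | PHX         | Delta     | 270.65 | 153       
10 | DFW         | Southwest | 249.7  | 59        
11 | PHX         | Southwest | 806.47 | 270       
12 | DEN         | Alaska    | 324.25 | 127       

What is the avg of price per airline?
SELECT airline, AVG(price) as result
FROM flights
GROUP BY airline

Result:
  Alaska: 451.92
  Delta: 515.73
  Southwest: 514.43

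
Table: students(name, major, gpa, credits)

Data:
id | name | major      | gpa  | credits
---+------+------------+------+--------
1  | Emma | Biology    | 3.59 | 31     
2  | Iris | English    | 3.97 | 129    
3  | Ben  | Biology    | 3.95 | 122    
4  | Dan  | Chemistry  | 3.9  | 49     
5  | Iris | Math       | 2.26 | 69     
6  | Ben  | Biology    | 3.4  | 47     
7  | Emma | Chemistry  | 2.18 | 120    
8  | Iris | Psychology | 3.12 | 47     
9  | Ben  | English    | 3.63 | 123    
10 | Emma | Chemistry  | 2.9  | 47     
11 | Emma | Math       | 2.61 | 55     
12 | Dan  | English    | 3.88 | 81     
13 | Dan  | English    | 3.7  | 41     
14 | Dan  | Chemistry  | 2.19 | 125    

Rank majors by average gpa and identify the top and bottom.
SELECT major, AVG(gpa)
FROM students
GROUP BY major
ORDER BY AVG(gpa)

All groups:
  Math: 2.44
  Chemistry: 2.79
  Psychology: 3.12
  Biology: 3.65
  English: 3.80

Highest: English (3.80)
Lowest: Math (2.44)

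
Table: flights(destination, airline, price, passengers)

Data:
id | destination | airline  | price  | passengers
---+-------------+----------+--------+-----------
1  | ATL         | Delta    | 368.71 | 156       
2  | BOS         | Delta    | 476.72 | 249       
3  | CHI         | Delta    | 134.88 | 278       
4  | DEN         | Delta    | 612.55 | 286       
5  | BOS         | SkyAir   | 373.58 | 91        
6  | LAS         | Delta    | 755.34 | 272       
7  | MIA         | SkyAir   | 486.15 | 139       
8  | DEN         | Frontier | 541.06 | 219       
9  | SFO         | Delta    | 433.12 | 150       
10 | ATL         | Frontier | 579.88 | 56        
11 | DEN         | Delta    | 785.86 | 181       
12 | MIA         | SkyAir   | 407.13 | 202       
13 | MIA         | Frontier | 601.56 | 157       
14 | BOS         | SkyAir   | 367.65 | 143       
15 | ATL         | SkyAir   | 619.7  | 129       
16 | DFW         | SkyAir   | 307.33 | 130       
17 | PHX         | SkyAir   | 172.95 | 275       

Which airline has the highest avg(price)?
SELECT airline, AVG(price) as val
FROM flights
GROUP BY airline
ORDER BY val DESC
LIMIT 1

Result: Frontier with avg(price) = 574.17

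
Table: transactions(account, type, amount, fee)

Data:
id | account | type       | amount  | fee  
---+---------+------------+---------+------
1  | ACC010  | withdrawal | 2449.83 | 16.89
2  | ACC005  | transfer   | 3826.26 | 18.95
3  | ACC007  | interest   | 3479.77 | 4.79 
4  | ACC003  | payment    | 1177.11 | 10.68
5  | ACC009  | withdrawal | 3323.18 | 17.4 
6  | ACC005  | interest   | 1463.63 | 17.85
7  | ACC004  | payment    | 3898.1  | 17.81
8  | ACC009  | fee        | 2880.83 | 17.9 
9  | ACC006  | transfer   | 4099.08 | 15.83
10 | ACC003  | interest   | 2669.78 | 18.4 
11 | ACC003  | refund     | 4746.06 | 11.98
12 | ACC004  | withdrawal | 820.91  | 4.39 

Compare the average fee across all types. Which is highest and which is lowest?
SELECT type, AVG(fee)
FROM transactions
GROUP BY type
ORDER BY AVG(fee)

All groups:
  refund: 11.98
  withdrawal: 12.89
  interest: 13.68
  payment: 14.25
  transfer: 17.39
  fee: 17.90

Highest: fee (17.90)
Lowest: refund (11.98)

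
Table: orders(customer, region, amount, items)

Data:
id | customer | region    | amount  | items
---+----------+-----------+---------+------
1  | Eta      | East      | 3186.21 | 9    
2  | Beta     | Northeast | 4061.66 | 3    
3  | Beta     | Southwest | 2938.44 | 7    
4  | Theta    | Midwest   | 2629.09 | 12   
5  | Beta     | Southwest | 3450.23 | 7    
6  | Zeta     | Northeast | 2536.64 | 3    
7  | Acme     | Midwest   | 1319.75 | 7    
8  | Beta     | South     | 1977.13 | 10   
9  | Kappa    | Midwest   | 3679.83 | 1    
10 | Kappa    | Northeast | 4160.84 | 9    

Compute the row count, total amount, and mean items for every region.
SELECT region,
       COUNT(*) as cnt,
       SUM(amount) as total_amount,
       AVG(items) as avg_items
FROM orders
GROUP BY region

Result:
  East: 1 records, 3186.21 total amount, 9.00 avg items
  Midwest: 3 records, 7628.67 total amount, 6.67 avg items
  Northeast: 3 records, 10759.14 total amount, 5.00 avg items
  South: 1 records, 1977.13 total amount, 10.00 avg items
  Southwest: 2 records, 6388.67 total amount, 7.00 avg items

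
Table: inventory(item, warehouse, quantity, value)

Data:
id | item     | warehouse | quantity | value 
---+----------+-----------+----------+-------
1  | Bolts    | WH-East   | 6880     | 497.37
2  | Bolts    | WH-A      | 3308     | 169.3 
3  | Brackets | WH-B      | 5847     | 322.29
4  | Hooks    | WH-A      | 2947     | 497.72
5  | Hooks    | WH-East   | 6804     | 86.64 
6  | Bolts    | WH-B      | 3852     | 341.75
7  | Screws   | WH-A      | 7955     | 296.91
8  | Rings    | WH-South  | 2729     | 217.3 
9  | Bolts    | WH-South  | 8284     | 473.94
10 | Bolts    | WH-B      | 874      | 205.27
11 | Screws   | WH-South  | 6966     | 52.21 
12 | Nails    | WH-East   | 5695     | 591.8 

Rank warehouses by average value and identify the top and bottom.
SELECT warehouse, AVG(value)
FROM inventory
GROUP BY warehouse
ORDER BY AVG(value)

All groups:
  WH-South: 247.82
  WH-B: 289.77
  WH-A: 321.31
  WH-East: 391.94

Highest: WH-East (391.94)
Lowest: WH-South (247.82)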